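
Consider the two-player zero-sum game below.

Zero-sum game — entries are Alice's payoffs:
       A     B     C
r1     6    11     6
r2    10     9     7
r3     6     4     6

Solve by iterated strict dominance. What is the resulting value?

Row r3 is strictly dominated by row r2 (10>6, 9>4, 7>6); eliminate r3.
Column B is strictly dominated by C for Bob (6<11, 7<9); eliminate B.
Row r1 is strictly dominated by row r2 (10>6, 7>6); eliminate r1.
Column A is strictly dominated by C for Bob (7<10); eliminate A.
Only (r2, C) remains, with payoff 7.

7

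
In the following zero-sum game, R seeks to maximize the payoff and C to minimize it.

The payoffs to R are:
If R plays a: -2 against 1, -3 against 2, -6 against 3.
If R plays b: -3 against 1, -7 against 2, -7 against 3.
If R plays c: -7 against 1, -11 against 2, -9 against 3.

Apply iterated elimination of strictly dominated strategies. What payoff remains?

-6

Row c is strictly dominated by row a (-2>-7, -3>-11, -6>-9); eliminate c.
Column 1 is strictly dominated by 2 for C (-3<-2, -7<-3); eliminate 1.
Row b is strictly dominated by row a (-3>-7, -6>-7); eliminate b.
Column 2 is strictly dominated by 3 for C (-6<-3); eliminate 2.
Only (a, 3) remains, with payoff -6.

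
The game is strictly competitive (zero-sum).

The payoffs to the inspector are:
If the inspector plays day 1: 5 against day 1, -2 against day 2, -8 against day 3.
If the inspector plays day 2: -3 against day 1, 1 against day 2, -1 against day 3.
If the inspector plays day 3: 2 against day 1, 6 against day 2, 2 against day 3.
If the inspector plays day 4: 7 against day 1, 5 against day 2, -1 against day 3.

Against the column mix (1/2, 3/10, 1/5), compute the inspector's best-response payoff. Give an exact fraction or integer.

day 1: (5)·(1/2) + (-2)·(3/10) + (-8)·(1/5) = 3/10.
day 2: (-3)·(1/2) + (1)·(3/10) + (-1)·(1/5) = -7/5.
day 3: (2)·(1/2) + (6)·(3/10) + (2)·(1/5) = 16/5.
day 4: (7)·(1/2) + (5)·(3/10) + (-1)·(1/5) = 24/5.
The best pure response is day 4 with expected payoff 24/5.

24/5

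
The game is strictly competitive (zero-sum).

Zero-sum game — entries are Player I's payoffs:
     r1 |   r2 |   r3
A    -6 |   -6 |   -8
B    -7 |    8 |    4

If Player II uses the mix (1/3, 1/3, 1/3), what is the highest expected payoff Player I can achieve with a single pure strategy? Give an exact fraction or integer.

5/3

A: (-6)·(1/3) + (-6)·(1/3) + (-8)·(1/3) = -20/3.
B: (-7)·(1/3) + (8)·(1/3) + (4)·(1/3) = 5/3.
The best pure response is B with expected payoff 5/3.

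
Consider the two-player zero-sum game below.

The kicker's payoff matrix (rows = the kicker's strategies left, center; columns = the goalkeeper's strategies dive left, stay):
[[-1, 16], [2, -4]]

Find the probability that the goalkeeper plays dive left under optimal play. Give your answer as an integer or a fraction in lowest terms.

Row minima are -1 and -4, so the kicker's maximin is -1; column maxima are 2 and 16, so the goalkeeper's minimax is 2. These differ, so the equilibrium is in mixed strategies.
Let the goalkeeper play dive left with probability q. The kicker is indifferent when −q + 16(1−q) = 2q − 4(1−q), giving q = 20/23.

20/23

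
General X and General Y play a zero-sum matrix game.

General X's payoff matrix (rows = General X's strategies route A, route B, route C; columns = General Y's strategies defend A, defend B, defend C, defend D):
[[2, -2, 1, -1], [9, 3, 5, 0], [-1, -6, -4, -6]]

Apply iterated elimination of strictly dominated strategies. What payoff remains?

Row route C is strictly dominated by row route A (2>-1, -2>-6, 1>-4, -1>-6); eliminate route C.
Row route A is strictly dominated by row route B (9>2, 3>-2, 5>1, 0>-1); eliminate route A.
Column defend C is strictly dominated by defend B for General Y (3<5); eliminate defend C.
Column defend A is strictly dominated by defend B for General Y (3<9); eliminate defend A.
Column defend B is strictly dominated by defend D for General Y (0<3); eliminate defend B.
Only (route B, defend D) remains, with payoff 0.

0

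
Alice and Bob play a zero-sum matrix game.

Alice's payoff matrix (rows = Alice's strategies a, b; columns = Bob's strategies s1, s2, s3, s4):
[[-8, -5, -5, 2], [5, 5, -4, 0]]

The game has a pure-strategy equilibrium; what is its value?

-4

Row minima: -8, -4 → Alice's maximin is -4.
Column maxima: 5, 5, -4, 2 → Bob's minimax is -4.
They coincide at (b, s3), so the value is -4.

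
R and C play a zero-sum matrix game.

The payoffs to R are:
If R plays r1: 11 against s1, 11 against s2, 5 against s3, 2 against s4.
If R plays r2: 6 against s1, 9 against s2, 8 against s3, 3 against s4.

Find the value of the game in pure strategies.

Row minima: 2, 3 → R's maximin is 3.
Column maxima: 11, 11, 8, 3 → C's minimax is 3.
They coincide at (r2, s4), so the value is 3.

3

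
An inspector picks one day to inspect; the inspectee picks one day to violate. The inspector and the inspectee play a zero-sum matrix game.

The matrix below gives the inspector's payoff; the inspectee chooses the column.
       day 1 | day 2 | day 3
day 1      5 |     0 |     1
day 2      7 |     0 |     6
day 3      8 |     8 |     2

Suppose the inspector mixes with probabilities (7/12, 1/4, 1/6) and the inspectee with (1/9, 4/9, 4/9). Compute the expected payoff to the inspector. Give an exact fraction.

Against (1/9, 4/9, 4/9), each row's expected payoff is day 1: 1; day 2: 31/9; day 3: 16/3.
Taking the (7/12, 1/4, 1/6)-weighted average: (7/12)·(1) + (1/4)·(31/9) + (1/6)·(16/3) = 7/3.

7/3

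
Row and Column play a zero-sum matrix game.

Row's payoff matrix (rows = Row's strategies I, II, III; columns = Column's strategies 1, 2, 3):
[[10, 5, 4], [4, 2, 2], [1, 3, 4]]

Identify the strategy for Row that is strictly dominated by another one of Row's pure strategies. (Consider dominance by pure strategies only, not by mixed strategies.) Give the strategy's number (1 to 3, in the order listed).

2

Compare II with I: 10 > 4, 5 > 2, 4 > 2.
So I strictly dominates II for Row; II is strictly dominated.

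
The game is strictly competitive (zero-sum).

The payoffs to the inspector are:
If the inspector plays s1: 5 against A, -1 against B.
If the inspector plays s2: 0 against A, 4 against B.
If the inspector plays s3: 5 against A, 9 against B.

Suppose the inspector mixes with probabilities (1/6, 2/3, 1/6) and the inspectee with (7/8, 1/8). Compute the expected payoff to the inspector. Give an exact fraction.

47/24

Against (7/8, 1/8), each row's expected payoff is s1: 17/4; s2: 1/2; s3: 11/2.
Taking the (1/6, 2/3, 1/6)-weighted average: (1/6)·(17/4) + (2/3)·(1/2) + (1/6)·(11/2) = 47/24.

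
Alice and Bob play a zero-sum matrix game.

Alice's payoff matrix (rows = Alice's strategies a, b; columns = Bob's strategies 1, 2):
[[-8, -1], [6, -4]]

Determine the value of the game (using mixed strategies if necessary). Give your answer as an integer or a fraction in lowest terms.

Row minima are -8 and -4, so Alice's maximin is -4; column maxima are 6 and -1, so Bob's minimax is -1. These differ, so the equilibrium is in mixed strategies.
Let Alice play a with probability p. Bob is indifferent when −8p + 6(1−p) = −p − 4(1−p), giving p = 10/17.
Let Bob play 1 with probability q. Alice is indifferent when −8q − (1−q) = 6q − 4(1−q), giving q = 3/17.
The value is -8·(3/17) + (-1)·(14/17) = -38/17.

-38/17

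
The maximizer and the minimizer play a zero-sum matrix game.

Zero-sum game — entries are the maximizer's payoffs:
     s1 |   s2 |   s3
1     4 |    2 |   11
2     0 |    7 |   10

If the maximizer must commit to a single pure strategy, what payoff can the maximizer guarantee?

The worst-case payoff for each row is 1: 2, 2: 0.
The best of these is 2.

2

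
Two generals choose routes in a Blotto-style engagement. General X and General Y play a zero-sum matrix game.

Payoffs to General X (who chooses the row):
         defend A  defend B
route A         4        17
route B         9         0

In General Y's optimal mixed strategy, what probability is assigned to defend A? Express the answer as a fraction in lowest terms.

17/22

Row minima are 4 and 0, so General X's maximin is 4; column maxima are 9 and 17, so General Y's minimax is 9. These differ, so the equilibrium is in mixed strategies.
Let General Y play defend A with probability q. General X is indifferent when 4q + 17(1−q) = 9q, giving q = 17/22.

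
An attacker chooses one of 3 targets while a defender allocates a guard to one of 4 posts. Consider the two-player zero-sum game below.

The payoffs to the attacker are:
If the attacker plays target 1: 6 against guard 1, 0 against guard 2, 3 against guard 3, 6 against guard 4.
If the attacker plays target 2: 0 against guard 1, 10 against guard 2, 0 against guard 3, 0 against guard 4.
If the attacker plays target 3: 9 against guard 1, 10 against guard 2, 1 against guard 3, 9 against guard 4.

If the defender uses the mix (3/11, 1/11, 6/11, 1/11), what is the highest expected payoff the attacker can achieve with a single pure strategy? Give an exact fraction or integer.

target 1: (6)·(3/11) + (0)·(1/11) + (3)·(6/11) + (6)·(1/11) = 42/11.
target 2: (0)·(3/11) + (10)·(1/11) + (0)·(6/11) + (0)·(1/11) = 10/11.
target 3: (9)·(3/11) + (10)·(1/11) + (1)·(6/11) + (9)·(1/11) = 52/11.
The best pure response is target 3 with expected payoff 52/11.

52/11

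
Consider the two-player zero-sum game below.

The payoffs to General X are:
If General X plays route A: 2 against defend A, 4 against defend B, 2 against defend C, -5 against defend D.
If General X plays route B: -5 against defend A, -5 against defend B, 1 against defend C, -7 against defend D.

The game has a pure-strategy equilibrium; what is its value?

Row minima: -5, -7 → General X's maximin is -5.
Column maxima: 2, 4, 2, -5 → General Y's minimax is -5.
They coincide at (route A, defend D), so the value is -5.

-5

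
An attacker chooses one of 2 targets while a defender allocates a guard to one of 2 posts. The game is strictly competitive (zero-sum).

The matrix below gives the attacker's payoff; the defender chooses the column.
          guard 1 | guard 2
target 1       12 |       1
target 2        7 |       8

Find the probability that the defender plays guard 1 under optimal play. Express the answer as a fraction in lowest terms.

7/12

Row minima are 1 and 7, so the attacker's maximin is 7; column maxima are 12 and 8, so the defender's minimax is 8. These differ, so the equilibrium is in mixed strategies.
Let the defender play guard 1 with probability q. The attacker is indifferent when 12q + (1−q) = 7q + 8(1−q), giving q = 7/12.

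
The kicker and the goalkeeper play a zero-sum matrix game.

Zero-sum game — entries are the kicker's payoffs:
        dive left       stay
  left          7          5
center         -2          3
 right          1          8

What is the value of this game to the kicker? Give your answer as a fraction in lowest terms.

17/3

Row center is strictly dominated by row right, so the kicker never plays it.
The remaining 2×2 game on (left, right) × (dive left, stay) has no saddle point. Let the kicker play left with probability p; indifference gives 7p + (1−p) = 5p + 8(1−p), so p = 7/9.
Similarly the goalkeeper's optimal q on dive left is 1/3, and the value is 7·(1/3) + (5)·(2/3) = 17/3.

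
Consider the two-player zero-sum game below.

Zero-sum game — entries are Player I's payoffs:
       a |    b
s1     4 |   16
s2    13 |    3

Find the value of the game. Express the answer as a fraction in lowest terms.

98/11

Row minima are 4 and 3, so Player I's maximin is 4; column maxima are 13 and 16, so Player II's minimax is 13. These differ, so the equilibrium is in mixed strategies.
Let Player I play s1 with probability p. Player II is indifferent when 4p + 13(1−p) = 16p + 3(1−p), giving p = 5/11.
Let Player II play a with probability q. Player I is indifferent when 4q + 16(1−q) = 13q + 3(1−q), giving q = 13/22.
The value is 4·(13/22) + (16)·(9/22) = 98/11.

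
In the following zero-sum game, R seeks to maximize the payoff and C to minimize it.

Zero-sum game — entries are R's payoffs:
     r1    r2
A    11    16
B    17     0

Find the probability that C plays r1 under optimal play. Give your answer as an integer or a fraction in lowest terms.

8/11

Row minima are 11 and 0, so R's maximin is 11; column maxima are 17 and 16, so C's minimax is 16. These differ, so the equilibrium is in mixed strategies.
Let C play r1 with probability q. R is indifferent when 11q + 16(1−q) = 17q, giving q = 8/11.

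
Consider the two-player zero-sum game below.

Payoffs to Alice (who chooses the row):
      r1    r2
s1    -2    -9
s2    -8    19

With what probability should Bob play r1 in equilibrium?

Row minima are -9 and -8, so Alice's maximin is -8; column maxima are -2 and 19, so Bob's minimax is -2. These differ, so the equilibrium is in mixed strategies.
Let Bob play r1 with probability q. Alice is indifferent when −2q − 9(1−q) = −8q + 19(1−q), giving q = 14/17.

14/17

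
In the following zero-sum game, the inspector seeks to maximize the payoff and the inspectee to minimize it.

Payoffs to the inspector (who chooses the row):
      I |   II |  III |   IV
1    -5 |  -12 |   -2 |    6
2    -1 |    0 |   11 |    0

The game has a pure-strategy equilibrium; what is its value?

Row minima: -12, -1 → the inspector's maximin is -1.
Column maxima: -1, 0, 11, 6 → the inspectee's minimax is -1.
They coincide at (2, I), so the value is -1.

-1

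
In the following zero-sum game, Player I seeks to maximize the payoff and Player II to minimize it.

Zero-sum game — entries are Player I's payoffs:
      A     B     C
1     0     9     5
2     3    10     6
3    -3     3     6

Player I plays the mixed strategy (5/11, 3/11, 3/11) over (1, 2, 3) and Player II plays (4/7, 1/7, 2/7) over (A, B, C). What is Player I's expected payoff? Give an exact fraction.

Against (4/7, 1/7, 2/7), each row's expected payoff is 1: 19/7; 2: 34/7; 3: 3/7.
Taking the (5/11, 3/11, 3/11)-weighted average: (5/11)·(19/7) + (3/11)·(34/7) + (3/11)·(3/7) = 206/77.

206/77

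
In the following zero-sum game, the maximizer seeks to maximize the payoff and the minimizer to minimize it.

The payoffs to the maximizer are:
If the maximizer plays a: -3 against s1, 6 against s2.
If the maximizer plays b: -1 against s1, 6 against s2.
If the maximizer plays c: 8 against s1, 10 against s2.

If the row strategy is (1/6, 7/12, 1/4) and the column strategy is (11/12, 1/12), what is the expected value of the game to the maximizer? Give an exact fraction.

Against (11/12, 1/12), each row's expected payoff is a: -9/4; b: -5/12; c: 49/6.
Taking the (1/6, 7/12, 1/4)-weighted average: (1/6)·(-9/4) + (7/12)·(-5/12) + (1/4)·(49/6) = 205/144.

205/144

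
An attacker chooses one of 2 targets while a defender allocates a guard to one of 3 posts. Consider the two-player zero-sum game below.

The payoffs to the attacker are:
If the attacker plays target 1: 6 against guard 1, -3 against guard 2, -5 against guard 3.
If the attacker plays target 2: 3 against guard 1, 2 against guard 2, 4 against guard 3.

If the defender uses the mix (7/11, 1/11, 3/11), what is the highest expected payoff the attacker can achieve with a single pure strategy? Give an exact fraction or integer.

target 1: (6)·(7/11) + (-3)·(1/11) + (-5)·(3/11) = 24/11.
target 2: (3)·(7/11) + (2)·(1/11) + (4)·(3/11) = 35/11.
The best pure response is target 2 with expected payoff 35/11.

35/11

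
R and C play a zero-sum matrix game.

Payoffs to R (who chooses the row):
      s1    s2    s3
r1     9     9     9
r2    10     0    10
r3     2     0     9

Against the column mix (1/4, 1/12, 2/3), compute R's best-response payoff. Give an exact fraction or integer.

55/6

r1: (9)·(1/4) + (9)·(1/12) + (9)·(2/3) = 9.
r2: (10)·(1/4) + (0)·(1/12) + (10)·(2/3) = 55/6.
r3: (2)·(1/4) + (0)·(1/12) + (9)·(2/3) = 13/2.
The best pure response is r2 with expected payoff 55/6.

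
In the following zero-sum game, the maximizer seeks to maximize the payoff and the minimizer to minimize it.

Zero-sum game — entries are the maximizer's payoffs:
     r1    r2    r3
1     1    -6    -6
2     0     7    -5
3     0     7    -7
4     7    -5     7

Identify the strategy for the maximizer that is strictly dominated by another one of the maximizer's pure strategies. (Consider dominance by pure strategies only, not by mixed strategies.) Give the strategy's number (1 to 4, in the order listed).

Compare 1 with 4: 7 > 1, -5 > -6, 7 > -6.
So 4 strictly dominates 1 for the maximizer; 1 is strictly dominated.

1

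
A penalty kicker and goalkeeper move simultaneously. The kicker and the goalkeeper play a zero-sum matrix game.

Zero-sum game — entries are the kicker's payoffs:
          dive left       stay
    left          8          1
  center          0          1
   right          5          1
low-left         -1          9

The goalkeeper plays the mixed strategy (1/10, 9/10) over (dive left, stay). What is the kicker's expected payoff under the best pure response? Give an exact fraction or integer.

8

left: (8)·(1/10) + (1)·(9/10) = 17/10.
center: (0)·(1/10) + (1)·(9/10) = 9/10.
right: (5)·(1/10) + (1)·(9/10) = 7/5.
low-left: (-1)·(1/10) + (9)·(9/10) = 8.
The best pure response is low-left with expected payoff 8.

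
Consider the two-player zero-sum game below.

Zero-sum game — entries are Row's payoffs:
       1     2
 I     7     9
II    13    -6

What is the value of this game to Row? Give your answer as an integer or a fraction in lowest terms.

53/7

Row minima are 7 and -6, so Row's maximin is 7; column maxima are 13 and 9, so Column's minimax is 9. These differ, so the equilibrium is in mixed strategies.
Let Row play I with probability p. Column is indifferent when 7p + 13(1−p) = 9p − 6(1−p), giving p = 19/21.
Let Column play 1 with probability q. Row is indifferent when 7q + 9(1−q) = 13q − 6(1−q), giving q = 5/7.
The value is 7·(5/7) + (9)·(2/7) = 53/7.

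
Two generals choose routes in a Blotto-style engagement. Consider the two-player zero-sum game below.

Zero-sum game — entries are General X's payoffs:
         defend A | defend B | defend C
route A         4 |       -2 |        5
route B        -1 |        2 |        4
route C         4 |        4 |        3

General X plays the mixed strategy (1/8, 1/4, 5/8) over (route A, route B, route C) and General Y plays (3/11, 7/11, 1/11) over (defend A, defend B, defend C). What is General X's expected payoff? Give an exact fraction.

Against (3/11, 7/11, 1/11), each row's expected payoff is route A: 3/11; route B: 15/11; route C: 43/11.
Taking the (1/8, 1/4, 5/8)-weighted average: (1/8)·(3/11) + (1/4)·(15/11) + (5/8)·(43/11) = 31/11.

31/11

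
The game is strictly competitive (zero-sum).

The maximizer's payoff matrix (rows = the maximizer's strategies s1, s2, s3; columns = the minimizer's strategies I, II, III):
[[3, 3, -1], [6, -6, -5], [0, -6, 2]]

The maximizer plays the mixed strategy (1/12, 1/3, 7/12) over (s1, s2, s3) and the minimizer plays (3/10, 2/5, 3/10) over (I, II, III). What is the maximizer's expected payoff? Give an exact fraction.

-8/5

Against (3/10, 2/5, 3/10), each row's expected payoff is s1: 9/5; s2: -21/10; s3: -9/5.
Taking the (1/12, 1/3, 7/12)-weighted average: (1/12)·(9/5) + (1/3)·(-21/10) + (7/12)·(-9/5) = -8/5.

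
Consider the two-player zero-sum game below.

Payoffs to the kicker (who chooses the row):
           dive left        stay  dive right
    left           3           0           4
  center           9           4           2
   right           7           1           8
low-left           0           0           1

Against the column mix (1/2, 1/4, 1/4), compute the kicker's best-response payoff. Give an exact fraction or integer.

6

left: (3)·(1/2) + (0)·(1/4) + (4)·(1/4) = 5/2.
center: (9)·(1/2) + (4)·(1/4) + (2)·(1/4) = 6.
right: (7)·(1/2) + (1)·(1/4) + (8)·(1/4) = 23/4.
low-left: (0)·(1/2) + (0)·(1/4) + (1)·(1/4) = 1/4.
The best pure response is center with expected payoff 6.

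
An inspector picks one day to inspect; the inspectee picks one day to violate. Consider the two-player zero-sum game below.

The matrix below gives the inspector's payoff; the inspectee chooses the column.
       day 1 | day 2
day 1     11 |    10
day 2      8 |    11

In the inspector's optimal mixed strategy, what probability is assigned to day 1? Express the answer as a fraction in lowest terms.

Row minima are 10 and 8, so the inspector's maximin is 10; column maxima are 11 and 11, so the inspectee's minimax is 11. These differ, so the equilibrium is in mixed strategies.
Let the inspector play day 1 with probability p. The inspectee is indifferent when 11p + 8(1−p) = 10p + 11(1−p), giving p = 3/4.

3/4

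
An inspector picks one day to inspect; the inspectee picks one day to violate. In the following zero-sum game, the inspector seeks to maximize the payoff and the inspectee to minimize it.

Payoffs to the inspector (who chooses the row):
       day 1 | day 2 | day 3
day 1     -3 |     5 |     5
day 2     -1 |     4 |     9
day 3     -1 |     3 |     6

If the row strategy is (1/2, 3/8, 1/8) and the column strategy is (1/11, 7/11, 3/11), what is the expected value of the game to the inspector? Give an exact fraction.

97/22

Against (1/11, 7/11, 3/11), each row's expected payoff is day 1: 47/11; day 2: 54/11; day 3: 38/11.
Taking the (1/2, 3/8, 1/8)-weighted average: (1/2)·(47/11) + (3/8)·(54/11) + (1/8)·(38/11) = 97/22.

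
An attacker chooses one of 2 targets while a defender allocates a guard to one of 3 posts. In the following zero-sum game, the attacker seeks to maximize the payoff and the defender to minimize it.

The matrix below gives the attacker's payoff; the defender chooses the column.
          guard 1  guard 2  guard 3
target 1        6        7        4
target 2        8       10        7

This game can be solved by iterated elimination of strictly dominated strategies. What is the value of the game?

7

Column guard 1 is strictly dominated by guard 3 for the defender (4<6, 7<8); eliminate guard 1.
Column guard 2 is strictly dominated by guard 3 for the defender (4<7, 7<10); eliminate guard 2.
Row target 1 is strictly dominated by row target 2 (7>4); eliminate target 1.
Only (target 2, guard 3) remains, with payoff 7.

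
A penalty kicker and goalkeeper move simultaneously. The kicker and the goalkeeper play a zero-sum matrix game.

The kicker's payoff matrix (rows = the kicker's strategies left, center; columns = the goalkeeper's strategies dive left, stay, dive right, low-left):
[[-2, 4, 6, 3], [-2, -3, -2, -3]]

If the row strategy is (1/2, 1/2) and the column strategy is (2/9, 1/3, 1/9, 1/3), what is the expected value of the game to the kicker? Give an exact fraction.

-1/18

Against (2/9, 1/3, 1/9, 1/3), each row's expected payoff is left: 23/9; center: -8/3.
Taking the (1/2, 1/2)-weighted average: (1/2)·(23/9) + (1/2)·(-8/3) = -1/18.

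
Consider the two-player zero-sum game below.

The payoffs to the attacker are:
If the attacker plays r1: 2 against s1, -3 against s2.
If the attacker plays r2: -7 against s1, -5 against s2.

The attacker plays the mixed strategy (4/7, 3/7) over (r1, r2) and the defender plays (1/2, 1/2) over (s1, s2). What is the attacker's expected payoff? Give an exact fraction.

Against (1/2, 1/2), each row's expected payoff is r1: -1/2; r2: -6.
Taking the (4/7, 3/7)-weighted average: (4/7)·(-1/2) + (3/7)·(-6) = -20/7.

-20/7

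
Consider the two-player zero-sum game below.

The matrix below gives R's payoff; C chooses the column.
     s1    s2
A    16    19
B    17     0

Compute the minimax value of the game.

323/20

Row minima are 16 and 0, so R's maximin is 16; column maxima are 17 and 19, so C's minimax is 17. These differ, so the equilibrium is in mixed strategies.
Let R play A with probability p. C is indifferent when 16p + 17(1−p) = 19p, giving p = 17/20.
Let C play s1 with probability q. R is indifferent when 16q + 19(1−q) = 17q, giving q = 19/20.
The value is 16·(19/20) + (19)·(1/20) = 323/20.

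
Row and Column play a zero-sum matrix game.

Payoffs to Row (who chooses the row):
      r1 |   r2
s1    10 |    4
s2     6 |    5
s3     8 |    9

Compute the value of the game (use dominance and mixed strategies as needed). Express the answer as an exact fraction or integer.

58/7

Row s2 is strictly dominated by row s3, so Row never plays it.
The remaining 2×2 game on (s1, s3) × (r1, r2) has no saddle point. Let Row play s1 with probability p; indifference gives 10p + 8(1−p) = 4p + 9(1−p), so p = 1/7.
Similarly Column's optimal q on r1 is 5/7, and the value is 10·(5/7) + (4)·(2/7) = 58/7.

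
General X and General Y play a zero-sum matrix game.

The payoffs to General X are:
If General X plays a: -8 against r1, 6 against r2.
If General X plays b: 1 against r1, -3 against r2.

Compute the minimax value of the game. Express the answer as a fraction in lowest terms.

-1

Row minima are -8 and -3, so General X's maximin is -3; column maxima are 1 and 6, so General Y's minimax is 1. These differ, so the equilibrium is in mixed strategies.
Let General X play a with probability p. General Y is indifferent when −8p + (1−p) = 6p − 3(1−p), giving p = 2/9.
Let General Y play r1 with probability q. General X is indifferent when −8q + 6(1−q) = q − 3(1−q), giving q = 1/2.
The value is -8·(1/2) + (6)·(1/2) = -1.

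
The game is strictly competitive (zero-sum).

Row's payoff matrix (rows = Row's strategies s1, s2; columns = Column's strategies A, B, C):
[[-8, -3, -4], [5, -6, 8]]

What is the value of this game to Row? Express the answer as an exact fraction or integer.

-63/16

Column C is strictly dominated by A for Column (it gives Row more in every row).
The remaining 2×2 game on (s1, s2) × (A, B) has no saddle point. Let Row play s1 with probability p; indifference gives −8p + 5(1−p) = −3p − 6(1−p), so p = 11/16.
Similarly Column's optimal q on A is 3/16, and the value is -8·(3/16) + (-3)·(13/16) = -63/16.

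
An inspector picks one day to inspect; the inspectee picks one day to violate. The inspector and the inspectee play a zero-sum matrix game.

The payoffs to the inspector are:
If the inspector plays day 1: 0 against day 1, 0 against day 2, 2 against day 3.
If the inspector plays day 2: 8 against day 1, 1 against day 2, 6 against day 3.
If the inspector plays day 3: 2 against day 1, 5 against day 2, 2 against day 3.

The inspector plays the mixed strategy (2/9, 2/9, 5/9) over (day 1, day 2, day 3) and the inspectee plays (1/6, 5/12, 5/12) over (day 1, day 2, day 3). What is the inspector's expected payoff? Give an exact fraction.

317/108

Against (1/6, 5/12, 5/12), each row's expected payoff is day 1: 5/6; day 2: 17/4; day 3: 13/4.
Taking the (2/9, 2/9, 5/9)-weighted average: (2/9)·(5/6) + (2/9)·(17/4) + (5/9)·(13/4) = 317/108.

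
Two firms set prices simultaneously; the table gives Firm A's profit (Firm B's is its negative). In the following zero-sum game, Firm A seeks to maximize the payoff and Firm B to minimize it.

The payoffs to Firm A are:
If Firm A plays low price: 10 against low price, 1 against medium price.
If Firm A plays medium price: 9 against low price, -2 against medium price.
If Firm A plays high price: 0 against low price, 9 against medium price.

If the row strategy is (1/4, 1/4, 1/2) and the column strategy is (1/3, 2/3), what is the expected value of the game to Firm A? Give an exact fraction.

53/12

Against (1/3, 2/3), each row's expected payoff is low price: 4; medium price: 5/3; high price: 6.
Taking the (1/4, 1/4, 1/2)-weighted average: (1/4)·(4) + (1/4)·(5/3) + (1/2)·(6) = 53/12.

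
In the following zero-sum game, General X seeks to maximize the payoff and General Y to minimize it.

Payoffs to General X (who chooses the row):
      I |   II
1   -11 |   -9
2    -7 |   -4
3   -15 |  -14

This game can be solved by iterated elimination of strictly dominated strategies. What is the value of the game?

-7

Row 1 is strictly dominated by row 2 (-7>-11, -4>-9); eliminate 1.
Row 3 is strictly dominated by row 2 (-7>-15, -4>-14); eliminate 3.
Column II is strictly dominated by I for General Y (-7<-4); eliminate II.
Only (2, I) remains, with payoff -7.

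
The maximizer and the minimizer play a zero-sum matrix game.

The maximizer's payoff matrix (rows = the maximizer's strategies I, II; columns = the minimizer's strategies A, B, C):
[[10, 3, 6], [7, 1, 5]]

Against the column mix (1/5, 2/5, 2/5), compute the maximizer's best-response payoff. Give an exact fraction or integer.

28/5

I: (10)·(1/5) + (3)·(2/5) + (6)·(2/5) = 28/5.
II: (7)·(1/5) + (1)·(2/5) + (5)·(2/5) = 19/5.
The best pure response is I with expected payoff 28/5.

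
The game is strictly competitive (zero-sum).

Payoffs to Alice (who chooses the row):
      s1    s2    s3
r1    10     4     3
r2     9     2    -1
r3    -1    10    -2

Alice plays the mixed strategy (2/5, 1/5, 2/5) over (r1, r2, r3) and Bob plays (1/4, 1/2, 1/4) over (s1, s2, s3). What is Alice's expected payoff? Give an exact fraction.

22/5

Against (1/4, 1/2, 1/4), each row's expected payoff is r1: 21/4; r2: 3; r3: 17/4.
Taking the (2/5, 1/5, 2/5)-weighted average: (2/5)·(21/4) + (1/5)·(3) + (2/5)·(17/4) = 22/5.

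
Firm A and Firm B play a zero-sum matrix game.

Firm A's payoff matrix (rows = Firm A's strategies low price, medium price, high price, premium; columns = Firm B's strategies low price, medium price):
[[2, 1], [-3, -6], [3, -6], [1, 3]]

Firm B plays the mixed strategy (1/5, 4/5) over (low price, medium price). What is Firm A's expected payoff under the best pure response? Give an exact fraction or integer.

low price: (2)·(1/5) + (1)·(4/5) = 6/5.
medium price: (-3)·(1/5) + (-6)·(4/5) = -27/5.
high price: (3)·(1/5) + (-6)·(4/5) = -21/5.
premium: (1)·(1/5) + (3)·(4/5) = 13/5.
The best pure response is premium with expected payoff 13/5.

13/5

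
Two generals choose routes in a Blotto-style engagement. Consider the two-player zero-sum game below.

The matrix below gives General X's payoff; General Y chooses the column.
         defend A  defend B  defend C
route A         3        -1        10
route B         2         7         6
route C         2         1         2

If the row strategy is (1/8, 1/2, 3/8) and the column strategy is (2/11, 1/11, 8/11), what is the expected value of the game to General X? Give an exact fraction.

48/11

Against (2/11, 1/11, 8/11), each row's expected payoff is route A: 85/11; route B: 59/11; route C: 21/11.
Taking the (1/8, 1/2, 3/8)-weighted average: (1/8)·(85/11) + (1/2)·(59/11) + (3/8)·(21/11) = 48/11.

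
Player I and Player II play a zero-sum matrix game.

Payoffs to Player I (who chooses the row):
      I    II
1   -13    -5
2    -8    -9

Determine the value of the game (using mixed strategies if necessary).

Row minima are -13 and -9, so Player I's maximin is -9; column maxima are -8 and -5, so Player II's minimax is -8. These differ, so the equilibrium is in mixed strategies.
Let Player I play 1 with probability p. Player II is indifferent when −13p − 8(1−p) = −5p − 9(1−p), giving p = 1/9.
Let Player II play I with probability q. Player I is indifferent when −13q − 5(1−q) = −8q − 9(1−q), giving q = 4/9.
The value is -13·(4/9) + (-5)·(5/9) = -77/9.

-77/9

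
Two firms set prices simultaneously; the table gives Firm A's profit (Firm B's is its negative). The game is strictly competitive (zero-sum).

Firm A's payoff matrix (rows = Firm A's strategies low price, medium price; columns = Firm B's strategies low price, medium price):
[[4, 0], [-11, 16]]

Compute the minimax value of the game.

64/31

Row minima are 0 and -11, so Firm A's maximin is 0; column maxima are 4 and 16, so Firm B's minimax is 4. These differ, so the equilibrium is in mixed strategies.
Let Firm A play low price with probability p. Firm B is indifferent when 4p − 11(1−p) = 16(1−p), giving p = 27/31.
Let Firm B play low price with probability q. Firm A is indifferent when 4q = −11q + 16(1−q), giving q = 16/31.
The value is 4·(16/31) + (0)·(15/31) = 64/31.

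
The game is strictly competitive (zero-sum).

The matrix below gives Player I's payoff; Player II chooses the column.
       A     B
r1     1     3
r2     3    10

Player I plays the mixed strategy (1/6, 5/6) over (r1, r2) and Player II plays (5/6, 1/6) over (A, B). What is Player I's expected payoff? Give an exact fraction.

Against (5/6, 1/6), each row's expected payoff is r1: 4/3; r2: 25/6.
Taking the (1/6, 5/6)-weighted average: (1/6)·(4/3) + (5/6)·(25/6) = 133/36.

133/36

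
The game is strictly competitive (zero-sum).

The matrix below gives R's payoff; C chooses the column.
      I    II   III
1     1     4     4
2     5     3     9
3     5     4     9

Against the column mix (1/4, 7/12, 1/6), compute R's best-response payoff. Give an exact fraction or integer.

61/12

1: (1)·(1/4) + (4)·(7/12) + (4)·(1/6) = 13/4.
2: (5)·(1/4) + (3)·(7/12) + (9)·(1/6) = 9/2.
3: (5)·(1/4) + (4)·(7/12) + (9)·(1/6) = 61/12.
The best pure response is 3 with expected payoff 61/12.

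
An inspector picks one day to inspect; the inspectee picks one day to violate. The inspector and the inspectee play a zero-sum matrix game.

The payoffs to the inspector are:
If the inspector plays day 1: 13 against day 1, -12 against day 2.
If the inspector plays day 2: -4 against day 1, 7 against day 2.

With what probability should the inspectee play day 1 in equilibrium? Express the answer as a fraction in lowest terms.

19/36

Row minima are -12 and -4, so the inspector's maximin is -4; column maxima are 13 and 7, so the inspectee's minimax is 7. These differ, so the equilibrium is in mixed strategies.
Let the inspectee play day 1 with probability q. The inspector is indifferent when 13q − 12(1−q) = −4q + 7(1−q), giving q = 19/36.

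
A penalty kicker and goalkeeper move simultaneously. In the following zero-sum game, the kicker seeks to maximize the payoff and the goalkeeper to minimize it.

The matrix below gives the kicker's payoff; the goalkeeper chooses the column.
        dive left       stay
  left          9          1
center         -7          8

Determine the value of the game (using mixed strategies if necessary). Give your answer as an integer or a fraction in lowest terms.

79/23

Row minima are 1 and -7, so the kicker's maximin is 1; column maxima are 9 and 8, so the goalkeeper's minimax is 8. These differ, so the equilibrium is in mixed strategies.
Let the kicker play left with probability p. The goalkeeper is indifferent when 9p − 7(1−p) = p + 8(1−p), giving p = 15/23.
Let the goalkeeper play dive left with probability q. The kicker is indifferent when 9q + (1−q) = −7q + 8(1−q), giving q = 7/23.
The value is 9·(7/23) + (1)·(16/23) = 79/23.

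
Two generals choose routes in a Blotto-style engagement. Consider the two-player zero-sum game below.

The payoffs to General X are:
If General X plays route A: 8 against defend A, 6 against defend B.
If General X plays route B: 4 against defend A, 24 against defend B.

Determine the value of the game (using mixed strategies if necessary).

Row minima are 6 and 4, so General X's maximin is 6; column maxima are 8 and 24, so General Y's minimax is 8. These differ, so the equilibrium is in mixed strategies.
Let General X play route A with probability p. General Y is indifferent when 8p + 4(1−p) = 6p + 24(1−p), giving p = 10/11.
Let General Y play defend A with probability q. General X is indifferent when 8q + 6(1−q) = 4q + 24(1−q), giving q = 9/11.
The value is 8·(9/11) + (6)·(2/11) = 84/11.

84/11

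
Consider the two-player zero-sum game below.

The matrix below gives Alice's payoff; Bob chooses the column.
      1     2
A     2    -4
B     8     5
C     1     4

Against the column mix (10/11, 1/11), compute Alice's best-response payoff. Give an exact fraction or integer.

A: (2)·(10/11) + (-4)·(1/11) = 16/11.
B: (8)·(10/11) + (5)·(1/11) = 85/11.
C: (1)·(10/11) + (4)·(1/11) = 14/11.
The best pure response is B with expected payoff 85/11.

85/11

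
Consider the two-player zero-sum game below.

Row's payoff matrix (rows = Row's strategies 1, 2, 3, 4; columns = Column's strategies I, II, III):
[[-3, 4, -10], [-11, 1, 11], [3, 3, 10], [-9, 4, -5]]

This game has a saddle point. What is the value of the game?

Row minima: -10, -11, 3, -9 → Row's maximin is 3.
Column maxima: 3, 4, 11 → Column's minimax is 3.
They coincide at (3, I), so the value is 3.

3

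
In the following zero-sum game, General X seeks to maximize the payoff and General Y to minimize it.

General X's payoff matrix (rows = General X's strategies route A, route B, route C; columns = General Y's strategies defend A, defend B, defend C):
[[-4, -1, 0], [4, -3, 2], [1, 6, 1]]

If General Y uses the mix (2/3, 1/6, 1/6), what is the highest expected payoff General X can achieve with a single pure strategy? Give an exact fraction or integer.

5/2

route A: (-4)·(2/3) + (-1)·(1/6) + (0)·(1/6) = -17/6.
route B: (4)·(2/3) + (-3)·(1/6) + (2)·(1/6) = 5/2.
route C: (1)·(2/3) + (6)·(1/6) + (1)·(1/6) = 11/6.
The best pure response is route B with expected payoff 5/2.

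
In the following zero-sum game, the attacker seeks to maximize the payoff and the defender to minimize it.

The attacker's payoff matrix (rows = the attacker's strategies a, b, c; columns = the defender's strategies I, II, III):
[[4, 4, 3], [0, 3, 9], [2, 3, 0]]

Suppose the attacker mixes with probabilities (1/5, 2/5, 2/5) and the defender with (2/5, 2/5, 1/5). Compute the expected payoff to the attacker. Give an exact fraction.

69/25

Against (2/5, 2/5, 1/5), each row's expected payoff is a: 19/5; b: 3; c: 2.
Taking the (1/5, 2/5, 2/5)-weighted average: (1/5)·(19/5) + (2/5)·(3) + (2/5)·(2) = 69/25.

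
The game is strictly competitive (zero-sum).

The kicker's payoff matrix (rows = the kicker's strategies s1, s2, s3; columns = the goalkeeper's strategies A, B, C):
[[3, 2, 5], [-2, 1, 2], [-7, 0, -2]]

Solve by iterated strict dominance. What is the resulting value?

Column C is strictly dominated by A for the goalkeeper (3<5, -2<2, -7<-2); eliminate C.
Row s2 is strictly dominated by row s1 (3>-2, 2>1); eliminate s2.
Row s3 is strictly dominated by row s1 (3>-7, 2>0); eliminate s3.
Column A is strictly dominated by B for the goalkeeper (2<3); eliminate A.
Only (s1, B) remains, with payoff 2.

2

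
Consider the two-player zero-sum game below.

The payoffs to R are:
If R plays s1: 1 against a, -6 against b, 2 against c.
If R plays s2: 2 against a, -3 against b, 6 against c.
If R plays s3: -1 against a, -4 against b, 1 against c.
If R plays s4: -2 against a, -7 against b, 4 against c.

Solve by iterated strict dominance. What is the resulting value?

Column c is strictly dominated by a for C (1<2, 2<6, -1<1, -2<4); eliminate c.
Row s1 is strictly dominated by row s2 (2>1, -3>-6); eliminate s1.
Column a is strictly dominated by b for C (-3<2, -4<-1, -7<-2); eliminate a.
Row s4 is strictly dominated by row s2 (-3>-7); eliminate s4.
Row s3 is strictly dominated by row s2 (-3>-4); eliminate s3.
Only (s2, b) remains, with payoff -3.

-3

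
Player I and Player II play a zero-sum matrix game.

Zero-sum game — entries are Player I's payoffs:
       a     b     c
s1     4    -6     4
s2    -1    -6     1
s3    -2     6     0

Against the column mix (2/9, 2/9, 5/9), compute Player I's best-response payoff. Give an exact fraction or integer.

16/9

s1: (4)·(2/9) + (-6)·(2/9) + (4)·(5/9) = 16/9.
s2: (-1)·(2/9) + (-6)·(2/9) + (1)·(5/9) = -1.
s3: (-2)·(2/9) + (6)·(2/9) + (0)·(5/9) = 8/9.
The best pure response is s1 with expected payoff 16/9.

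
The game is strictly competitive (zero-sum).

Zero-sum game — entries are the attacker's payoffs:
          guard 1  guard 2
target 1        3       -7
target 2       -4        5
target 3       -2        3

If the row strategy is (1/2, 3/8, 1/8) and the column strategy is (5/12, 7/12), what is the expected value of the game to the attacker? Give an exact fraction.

-5/6

Against (5/12, 7/12), each row's expected payoff is target 1: -17/6; target 2: 5/4; target 3: 11/12.
Taking the (1/2, 3/8, 1/8)-weighted average: (1/2)·(-17/6) + (3/8)·(5/4) + (1/8)·(11/12) = -5/6.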